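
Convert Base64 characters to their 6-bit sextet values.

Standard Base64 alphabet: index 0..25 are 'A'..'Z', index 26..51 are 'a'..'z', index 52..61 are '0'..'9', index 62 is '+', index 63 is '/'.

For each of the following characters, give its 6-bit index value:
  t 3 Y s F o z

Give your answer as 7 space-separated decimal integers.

Answer: 45 55 24 44 5 40 51

Derivation:
't': a..z range, 26 + ord('t') − ord('a') = 45
'3': 0..9 range, 52 + ord('3') − ord('0') = 55
'Y': A..Z range, ord('Y') − ord('A') = 24
's': a..z range, 26 + ord('s') − ord('a') = 44
'F': A..Z range, ord('F') − ord('A') = 5
'o': a..z range, 26 + ord('o') − ord('a') = 40
'z': a..z range, 26 + ord('z') − ord('a') = 51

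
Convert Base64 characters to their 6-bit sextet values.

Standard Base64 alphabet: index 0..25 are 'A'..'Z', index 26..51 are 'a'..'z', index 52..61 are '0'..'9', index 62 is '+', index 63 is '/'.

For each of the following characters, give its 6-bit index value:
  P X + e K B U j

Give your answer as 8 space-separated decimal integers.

Answer: 15 23 62 30 10 1 20 35

Derivation:
'P': A..Z range, ord('P') − ord('A') = 15
'X': A..Z range, ord('X') − ord('A') = 23
'+': index 62
'e': a..z range, 26 + ord('e') − ord('a') = 30
'K': A..Z range, ord('K') − ord('A') = 10
'B': A..Z range, ord('B') − ord('A') = 1
'U': A..Z range, ord('U') − ord('A') = 20
'j': a..z range, 26 + ord('j') − ord('a') = 35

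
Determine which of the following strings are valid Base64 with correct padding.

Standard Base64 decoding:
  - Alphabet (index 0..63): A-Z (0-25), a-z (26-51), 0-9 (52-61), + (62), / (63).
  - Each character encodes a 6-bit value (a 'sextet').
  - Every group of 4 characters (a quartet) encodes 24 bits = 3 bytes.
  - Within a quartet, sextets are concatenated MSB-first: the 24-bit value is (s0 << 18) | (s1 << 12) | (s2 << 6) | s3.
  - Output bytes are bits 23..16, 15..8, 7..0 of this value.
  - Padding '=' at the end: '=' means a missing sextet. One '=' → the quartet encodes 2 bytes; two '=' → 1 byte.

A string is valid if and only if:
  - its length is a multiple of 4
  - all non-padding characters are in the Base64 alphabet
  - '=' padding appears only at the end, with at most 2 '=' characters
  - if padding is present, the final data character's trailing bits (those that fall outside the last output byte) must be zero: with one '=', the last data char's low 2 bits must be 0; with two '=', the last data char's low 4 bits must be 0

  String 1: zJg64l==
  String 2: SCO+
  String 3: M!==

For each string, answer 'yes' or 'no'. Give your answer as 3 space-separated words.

String 1: 'zJg64l==' → invalid (bad trailing bits)
String 2: 'SCO+' → valid
String 3: 'M!==' → invalid (bad char(s): ['!'])

Answer: no yes no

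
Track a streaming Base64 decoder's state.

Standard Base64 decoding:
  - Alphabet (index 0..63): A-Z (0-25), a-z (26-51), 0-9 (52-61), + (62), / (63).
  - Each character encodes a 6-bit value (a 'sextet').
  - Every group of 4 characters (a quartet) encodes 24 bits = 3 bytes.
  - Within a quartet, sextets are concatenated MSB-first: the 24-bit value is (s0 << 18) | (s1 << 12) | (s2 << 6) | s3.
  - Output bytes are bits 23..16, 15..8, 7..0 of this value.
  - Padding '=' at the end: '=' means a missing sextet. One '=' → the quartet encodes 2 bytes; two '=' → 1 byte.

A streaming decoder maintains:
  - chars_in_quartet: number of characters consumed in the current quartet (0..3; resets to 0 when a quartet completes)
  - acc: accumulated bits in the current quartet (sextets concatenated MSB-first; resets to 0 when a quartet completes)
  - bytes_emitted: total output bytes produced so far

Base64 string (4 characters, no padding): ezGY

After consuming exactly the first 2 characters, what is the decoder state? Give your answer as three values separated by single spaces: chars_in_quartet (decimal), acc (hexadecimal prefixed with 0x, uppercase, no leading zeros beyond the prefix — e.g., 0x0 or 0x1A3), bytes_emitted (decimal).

After char 0 ('e'=30): chars_in_quartet=1 acc=0x1E bytes_emitted=0
After char 1 ('z'=51): chars_in_quartet=2 acc=0x7B3 bytes_emitted=0

Answer: 2 0x7B3 0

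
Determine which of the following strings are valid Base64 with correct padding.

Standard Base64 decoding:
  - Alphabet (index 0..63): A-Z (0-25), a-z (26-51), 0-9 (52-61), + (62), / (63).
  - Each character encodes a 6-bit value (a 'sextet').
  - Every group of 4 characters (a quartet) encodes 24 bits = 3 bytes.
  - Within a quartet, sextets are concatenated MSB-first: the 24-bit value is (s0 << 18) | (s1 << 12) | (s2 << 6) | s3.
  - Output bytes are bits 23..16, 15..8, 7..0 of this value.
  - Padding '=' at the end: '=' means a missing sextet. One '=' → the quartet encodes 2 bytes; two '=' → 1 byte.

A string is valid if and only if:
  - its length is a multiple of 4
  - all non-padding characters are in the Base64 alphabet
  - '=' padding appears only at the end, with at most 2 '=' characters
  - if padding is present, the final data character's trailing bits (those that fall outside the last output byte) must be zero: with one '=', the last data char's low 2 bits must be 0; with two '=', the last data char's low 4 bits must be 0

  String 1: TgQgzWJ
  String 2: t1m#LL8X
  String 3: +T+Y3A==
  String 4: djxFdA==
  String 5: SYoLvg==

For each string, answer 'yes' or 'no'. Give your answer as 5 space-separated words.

Answer: no no yes yes yes

Derivation:
String 1: 'TgQgzWJ' → invalid (len=7 not mult of 4)
String 2: 't1m#LL8X' → invalid (bad char(s): ['#'])
String 3: '+T+Y3A==' → valid
String 4: 'djxFdA==' → valid
String 5: 'SYoLvg==' → valid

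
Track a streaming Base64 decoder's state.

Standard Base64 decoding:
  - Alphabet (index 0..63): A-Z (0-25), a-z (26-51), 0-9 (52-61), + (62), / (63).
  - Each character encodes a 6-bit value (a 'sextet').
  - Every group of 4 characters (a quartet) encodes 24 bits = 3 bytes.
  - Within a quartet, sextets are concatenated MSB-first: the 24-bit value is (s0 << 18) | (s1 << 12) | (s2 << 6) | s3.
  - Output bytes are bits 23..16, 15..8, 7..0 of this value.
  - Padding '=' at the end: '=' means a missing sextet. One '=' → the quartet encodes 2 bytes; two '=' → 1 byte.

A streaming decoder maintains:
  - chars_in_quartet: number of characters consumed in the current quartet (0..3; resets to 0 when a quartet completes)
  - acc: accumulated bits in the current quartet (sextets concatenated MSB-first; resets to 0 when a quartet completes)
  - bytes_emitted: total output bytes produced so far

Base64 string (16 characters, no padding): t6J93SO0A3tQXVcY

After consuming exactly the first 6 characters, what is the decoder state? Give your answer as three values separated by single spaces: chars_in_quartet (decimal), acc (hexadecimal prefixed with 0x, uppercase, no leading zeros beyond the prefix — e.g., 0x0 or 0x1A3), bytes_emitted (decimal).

After char 0 ('t'=45): chars_in_quartet=1 acc=0x2D bytes_emitted=0
After char 1 ('6'=58): chars_in_quartet=2 acc=0xB7A bytes_emitted=0
After char 2 ('J'=9): chars_in_quartet=3 acc=0x2DE89 bytes_emitted=0
After char 3 ('9'=61): chars_in_quartet=4 acc=0xB7A27D -> emit B7 A2 7D, reset; bytes_emitted=3
After char 4 ('3'=55): chars_in_quartet=1 acc=0x37 bytes_emitted=3
After char 5 ('S'=18): chars_in_quartet=2 acc=0xDD2 bytes_emitted=3

Answer: 2 0xDD2 3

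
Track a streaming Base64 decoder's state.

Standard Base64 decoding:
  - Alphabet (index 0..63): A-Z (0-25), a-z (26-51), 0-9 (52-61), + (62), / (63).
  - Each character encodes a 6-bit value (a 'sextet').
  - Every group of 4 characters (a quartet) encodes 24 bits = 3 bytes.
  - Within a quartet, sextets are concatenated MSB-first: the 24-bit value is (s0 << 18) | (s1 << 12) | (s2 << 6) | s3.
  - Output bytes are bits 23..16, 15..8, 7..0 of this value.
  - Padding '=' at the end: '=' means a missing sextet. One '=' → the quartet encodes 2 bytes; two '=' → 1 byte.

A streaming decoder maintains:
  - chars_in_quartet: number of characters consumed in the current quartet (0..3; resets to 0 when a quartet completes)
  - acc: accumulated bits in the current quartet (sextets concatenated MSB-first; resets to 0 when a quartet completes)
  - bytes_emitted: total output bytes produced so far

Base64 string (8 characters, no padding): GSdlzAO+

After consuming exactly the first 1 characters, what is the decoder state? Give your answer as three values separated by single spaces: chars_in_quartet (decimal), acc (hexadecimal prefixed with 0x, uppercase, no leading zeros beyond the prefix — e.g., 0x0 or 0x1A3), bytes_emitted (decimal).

Answer: 1 0x6 0

Derivation:
After char 0 ('G'=6): chars_in_quartet=1 acc=0x6 bytes_emitted=0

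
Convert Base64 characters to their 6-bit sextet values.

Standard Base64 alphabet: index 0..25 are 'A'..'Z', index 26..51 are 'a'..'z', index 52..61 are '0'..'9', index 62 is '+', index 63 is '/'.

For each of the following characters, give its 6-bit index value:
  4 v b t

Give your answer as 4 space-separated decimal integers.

'4': 0..9 range, 52 + ord('4') − ord('0') = 56
'v': a..z range, 26 + ord('v') − ord('a') = 47
'b': a..z range, 26 + ord('b') − ord('a') = 27
't': a..z range, 26 + ord('t') − ord('a') = 45

Answer: 56 47 27 45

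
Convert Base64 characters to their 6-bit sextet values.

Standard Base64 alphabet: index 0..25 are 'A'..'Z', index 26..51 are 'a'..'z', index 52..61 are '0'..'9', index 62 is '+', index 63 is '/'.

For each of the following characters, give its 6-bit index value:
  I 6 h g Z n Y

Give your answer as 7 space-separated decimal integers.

Answer: 8 58 33 32 25 39 24

Derivation:
'I': A..Z range, ord('I') − ord('A') = 8
'6': 0..9 range, 52 + ord('6') − ord('0') = 58
'h': a..z range, 26 + ord('h') − ord('a') = 33
'g': a..z range, 26 + ord('g') − ord('a') = 32
'Z': A..Z range, ord('Z') − ord('A') = 25
'n': a..z range, 26 + ord('n') − ord('a') = 39
'Y': A..Z range, ord('Y') − ord('A') = 24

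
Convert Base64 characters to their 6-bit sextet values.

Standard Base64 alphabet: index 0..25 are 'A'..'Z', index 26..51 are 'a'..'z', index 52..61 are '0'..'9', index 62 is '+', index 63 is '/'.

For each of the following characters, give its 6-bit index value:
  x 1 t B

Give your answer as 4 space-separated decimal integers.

'x': a..z range, 26 + ord('x') − ord('a') = 49
'1': 0..9 range, 52 + ord('1') − ord('0') = 53
't': a..z range, 26 + ord('t') − ord('a') = 45
'B': A..Z range, ord('B') − ord('A') = 1

Answer: 49 53 45 1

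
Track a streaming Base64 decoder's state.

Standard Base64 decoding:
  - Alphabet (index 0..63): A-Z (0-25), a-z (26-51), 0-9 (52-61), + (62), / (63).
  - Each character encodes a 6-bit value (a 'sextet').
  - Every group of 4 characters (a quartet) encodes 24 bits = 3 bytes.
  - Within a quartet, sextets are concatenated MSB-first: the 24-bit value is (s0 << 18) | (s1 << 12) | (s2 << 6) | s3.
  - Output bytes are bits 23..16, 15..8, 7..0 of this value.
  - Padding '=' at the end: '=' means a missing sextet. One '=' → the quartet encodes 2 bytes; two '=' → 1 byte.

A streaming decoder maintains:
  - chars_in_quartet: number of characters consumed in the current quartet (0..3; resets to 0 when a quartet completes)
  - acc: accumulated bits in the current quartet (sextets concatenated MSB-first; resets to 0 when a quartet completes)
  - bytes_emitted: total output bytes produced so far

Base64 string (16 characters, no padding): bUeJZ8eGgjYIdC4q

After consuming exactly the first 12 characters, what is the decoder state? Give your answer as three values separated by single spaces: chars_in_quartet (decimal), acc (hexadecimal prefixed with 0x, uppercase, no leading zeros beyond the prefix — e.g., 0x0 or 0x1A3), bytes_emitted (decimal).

Answer: 0 0x0 9

Derivation:
After char 0 ('b'=27): chars_in_quartet=1 acc=0x1B bytes_emitted=0
After char 1 ('U'=20): chars_in_quartet=2 acc=0x6D4 bytes_emitted=0
After char 2 ('e'=30): chars_in_quartet=3 acc=0x1B51E bytes_emitted=0
After char 3 ('J'=9): chars_in_quartet=4 acc=0x6D4789 -> emit 6D 47 89, reset; bytes_emitted=3
After char 4 ('Z'=25): chars_in_quartet=1 acc=0x19 bytes_emitted=3
After char 5 ('8'=60): chars_in_quartet=2 acc=0x67C bytes_emitted=3
After char 6 ('e'=30): chars_in_quartet=3 acc=0x19F1E bytes_emitted=3
After char 7 ('G'=6): chars_in_quartet=4 acc=0x67C786 -> emit 67 C7 86, reset; bytes_emitted=6
After char 8 ('g'=32): chars_in_quartet=1 acc=0x20 bytes_emitted=6
After char 9 ('j'=35): chars_in_quartet=2 acc=0x823 bytes_emitted=6
After char 10 ('Y'=24): chars_in_quartet=3 acc=0x208D8 bytes_emitted=6
After char 11 ('I'=8): chars_in_quartet=4 acc=0x823608 -> emit 82 36 08, reset; bytes_emitted=9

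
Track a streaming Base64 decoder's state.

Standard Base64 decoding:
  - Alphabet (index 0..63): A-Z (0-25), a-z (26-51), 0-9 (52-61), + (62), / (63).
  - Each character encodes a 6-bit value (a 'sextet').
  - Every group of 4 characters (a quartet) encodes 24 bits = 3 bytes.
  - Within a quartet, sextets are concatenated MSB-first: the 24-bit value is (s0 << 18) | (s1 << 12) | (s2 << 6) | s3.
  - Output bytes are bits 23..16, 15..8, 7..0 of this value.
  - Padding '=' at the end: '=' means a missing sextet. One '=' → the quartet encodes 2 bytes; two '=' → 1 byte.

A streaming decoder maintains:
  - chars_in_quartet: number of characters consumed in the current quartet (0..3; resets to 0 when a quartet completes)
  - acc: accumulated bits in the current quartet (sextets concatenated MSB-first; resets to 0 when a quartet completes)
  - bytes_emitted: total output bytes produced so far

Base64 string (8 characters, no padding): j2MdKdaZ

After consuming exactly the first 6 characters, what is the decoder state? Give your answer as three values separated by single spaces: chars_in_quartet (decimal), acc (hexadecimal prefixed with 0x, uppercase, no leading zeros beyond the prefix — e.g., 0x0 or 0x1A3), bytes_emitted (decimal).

Answer: 2 0x29D 3

Derivation:
After char 0 ('j'=35): chars_in_quartet=1 acc=0x23 bytes_emitted=0
After char 1 ('2'=54): chars_in_quartet=2 acc=0x8F6 bytes_emitted=0
After char 2 ('M'=12): chars_in_quartet=3 acc=0x23D8C bytes_emitted=0
After char 3 ('d'=29): chars_in_quartet=4 acc=0x8F631D -> emit 8F 63 1D, reset; bytes_emitted=3
After char 4 ('K'=10): chars_in_quartet=1 acc=0xA bytes_emitted=3
After char 5 ('d'=29): chars_in_quartet=2 acc=0x29D bytes_emitted=3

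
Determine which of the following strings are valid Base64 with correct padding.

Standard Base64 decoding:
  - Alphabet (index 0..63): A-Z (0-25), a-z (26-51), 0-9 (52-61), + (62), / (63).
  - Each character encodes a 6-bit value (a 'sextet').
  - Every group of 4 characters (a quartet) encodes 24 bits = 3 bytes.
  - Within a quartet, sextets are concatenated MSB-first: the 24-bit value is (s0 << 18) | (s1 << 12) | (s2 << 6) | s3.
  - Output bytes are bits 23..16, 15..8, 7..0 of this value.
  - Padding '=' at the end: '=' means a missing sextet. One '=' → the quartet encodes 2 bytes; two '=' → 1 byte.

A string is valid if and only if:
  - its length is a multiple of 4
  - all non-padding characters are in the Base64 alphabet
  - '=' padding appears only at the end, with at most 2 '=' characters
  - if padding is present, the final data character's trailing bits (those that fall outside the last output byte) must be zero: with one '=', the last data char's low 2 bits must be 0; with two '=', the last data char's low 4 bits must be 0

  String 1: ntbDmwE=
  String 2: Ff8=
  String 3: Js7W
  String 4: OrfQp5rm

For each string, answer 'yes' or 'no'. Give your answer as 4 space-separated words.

String 1: 'ntbDmwE=' → valid
String 2: 'Ff8=' → valid
String 3: 'Js7W' → valid
String 4: 'OrfQp5rm' → valid

Answer: yes yes yes yes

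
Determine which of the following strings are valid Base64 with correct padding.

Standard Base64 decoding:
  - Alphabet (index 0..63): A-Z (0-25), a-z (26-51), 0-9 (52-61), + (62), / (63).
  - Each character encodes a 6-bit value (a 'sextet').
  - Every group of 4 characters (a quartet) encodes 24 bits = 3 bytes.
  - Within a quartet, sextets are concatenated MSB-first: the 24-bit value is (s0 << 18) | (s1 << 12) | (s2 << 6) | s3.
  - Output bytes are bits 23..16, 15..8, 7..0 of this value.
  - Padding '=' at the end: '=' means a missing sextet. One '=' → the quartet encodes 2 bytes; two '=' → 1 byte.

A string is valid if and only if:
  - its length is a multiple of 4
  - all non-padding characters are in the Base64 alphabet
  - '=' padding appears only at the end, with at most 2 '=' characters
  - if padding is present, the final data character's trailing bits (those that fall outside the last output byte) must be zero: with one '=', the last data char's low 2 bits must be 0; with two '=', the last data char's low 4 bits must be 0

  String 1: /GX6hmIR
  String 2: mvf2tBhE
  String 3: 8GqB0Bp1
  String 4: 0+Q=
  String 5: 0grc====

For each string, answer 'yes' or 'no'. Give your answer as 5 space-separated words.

String 1: '/GX6hmIR' → valid
String 2: 'mvf2tBhE' → valid
String 3: '8GqB0Bp1' → valid
String 4: '0+Q=' → valid
String 5: '0grc====' → invalid (4 pad chars (max 2))

Answer: yes yes yes yes no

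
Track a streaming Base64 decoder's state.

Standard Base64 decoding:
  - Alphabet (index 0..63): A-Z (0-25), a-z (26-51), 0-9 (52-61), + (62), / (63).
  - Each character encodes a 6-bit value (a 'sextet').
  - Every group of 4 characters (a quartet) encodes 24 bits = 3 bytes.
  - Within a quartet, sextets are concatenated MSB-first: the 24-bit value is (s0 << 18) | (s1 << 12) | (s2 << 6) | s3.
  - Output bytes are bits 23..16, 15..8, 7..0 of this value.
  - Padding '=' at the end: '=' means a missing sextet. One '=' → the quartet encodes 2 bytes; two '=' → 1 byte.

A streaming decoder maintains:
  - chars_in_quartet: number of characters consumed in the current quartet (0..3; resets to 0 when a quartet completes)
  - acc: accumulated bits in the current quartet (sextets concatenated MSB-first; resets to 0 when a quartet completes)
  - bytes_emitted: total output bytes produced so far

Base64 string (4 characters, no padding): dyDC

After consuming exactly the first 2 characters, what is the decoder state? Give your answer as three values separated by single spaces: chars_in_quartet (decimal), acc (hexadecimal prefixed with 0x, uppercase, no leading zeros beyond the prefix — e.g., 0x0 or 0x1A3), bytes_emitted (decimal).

Answer: 2 0x772 0

Derivation:
After char 0 ('d'=29): chars_in_quartet=1 acc=0x1D bytes_emitted=0
After char 1 ('y'=50): chars_in_quartet=2 acc=0x772 bytes_emitted=0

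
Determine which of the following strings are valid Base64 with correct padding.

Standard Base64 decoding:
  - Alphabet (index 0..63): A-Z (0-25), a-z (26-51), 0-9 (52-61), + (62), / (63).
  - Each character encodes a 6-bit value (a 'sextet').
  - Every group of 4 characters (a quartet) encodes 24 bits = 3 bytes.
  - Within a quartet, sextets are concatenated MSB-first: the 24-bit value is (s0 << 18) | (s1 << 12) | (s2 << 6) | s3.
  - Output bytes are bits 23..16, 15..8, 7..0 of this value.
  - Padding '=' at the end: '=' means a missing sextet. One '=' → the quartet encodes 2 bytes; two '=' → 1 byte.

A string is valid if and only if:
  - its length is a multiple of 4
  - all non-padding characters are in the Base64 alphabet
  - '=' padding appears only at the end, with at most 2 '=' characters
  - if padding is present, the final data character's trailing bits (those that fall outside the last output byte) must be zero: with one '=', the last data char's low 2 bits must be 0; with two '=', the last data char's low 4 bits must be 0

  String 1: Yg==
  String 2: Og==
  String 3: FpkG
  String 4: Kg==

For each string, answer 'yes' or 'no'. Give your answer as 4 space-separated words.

String 1: 'Yg==' → valid
String 2: 'Og==' → valid
String 3: 'FpkG' → valid
String 4: 'Kg==' → valid

Answer: yes yes yes yes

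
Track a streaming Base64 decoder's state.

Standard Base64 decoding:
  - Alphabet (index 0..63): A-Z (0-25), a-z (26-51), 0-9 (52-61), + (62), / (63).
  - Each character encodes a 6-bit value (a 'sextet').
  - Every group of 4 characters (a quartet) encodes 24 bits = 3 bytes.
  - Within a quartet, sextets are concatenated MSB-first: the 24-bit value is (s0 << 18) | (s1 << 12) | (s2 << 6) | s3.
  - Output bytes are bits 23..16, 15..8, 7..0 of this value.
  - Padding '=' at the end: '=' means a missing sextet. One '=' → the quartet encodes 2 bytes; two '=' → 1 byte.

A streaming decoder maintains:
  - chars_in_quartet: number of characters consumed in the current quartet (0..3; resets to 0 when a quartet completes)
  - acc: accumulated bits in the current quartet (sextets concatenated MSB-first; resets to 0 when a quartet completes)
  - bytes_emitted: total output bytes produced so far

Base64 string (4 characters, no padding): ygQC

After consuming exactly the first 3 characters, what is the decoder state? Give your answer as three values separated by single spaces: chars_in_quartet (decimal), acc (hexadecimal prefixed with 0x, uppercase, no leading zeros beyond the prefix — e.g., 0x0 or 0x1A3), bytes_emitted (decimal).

Answer: 3 0x32810 0

Derivation:
After char 0 ('y'=50): chars_in_quartet=1 acc=0x32 bytes_emitted=0
After char 1 ('g'=32): chars_in_quartet=2 acc=0xCA0 bytes_emitted=0
After char 2 ('Q'=16): chars_in_quartet=3 acc=0x32810 bytes_emitted=0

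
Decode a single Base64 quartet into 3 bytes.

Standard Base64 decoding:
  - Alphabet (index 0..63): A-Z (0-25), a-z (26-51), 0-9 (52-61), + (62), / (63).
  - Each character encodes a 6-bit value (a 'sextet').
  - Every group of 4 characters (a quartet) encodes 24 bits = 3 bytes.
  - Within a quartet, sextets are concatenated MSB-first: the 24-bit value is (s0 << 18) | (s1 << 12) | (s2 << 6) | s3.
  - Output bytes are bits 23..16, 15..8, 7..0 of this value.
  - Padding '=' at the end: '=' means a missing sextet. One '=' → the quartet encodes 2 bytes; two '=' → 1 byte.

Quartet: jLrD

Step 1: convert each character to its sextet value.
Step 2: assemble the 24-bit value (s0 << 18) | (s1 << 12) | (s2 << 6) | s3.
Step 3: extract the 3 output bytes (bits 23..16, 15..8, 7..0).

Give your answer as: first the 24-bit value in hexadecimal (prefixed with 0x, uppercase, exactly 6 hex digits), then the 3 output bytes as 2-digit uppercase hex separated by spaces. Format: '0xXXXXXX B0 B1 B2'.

Sextets: j=35, L=11, r=43, D=3
24-bit: (35<<18) | (11<<12) | (43<<6) | 3
      = 0x8C0000 | 0x00B000 | 0x000AC0 | 0x000003
      = 0x8CBAC3
Bytes: (v>>16)&0xFF=8C, (v>>8)&0xFF=BA, v&0xFF=C3

Answer: 0x8CBAC3 8C BA C3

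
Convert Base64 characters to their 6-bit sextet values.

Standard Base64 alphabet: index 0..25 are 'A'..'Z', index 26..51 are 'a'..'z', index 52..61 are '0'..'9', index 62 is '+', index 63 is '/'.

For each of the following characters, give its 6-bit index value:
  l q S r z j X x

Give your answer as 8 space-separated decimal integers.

Answer: 37 42 18 43 51 35 23 49

Derivation:
'l': a..z range, 26 + ord('l') − ord('a') = 37
'q': a..z range, 26 + ord('q') − ord('a') = 42
'S': A..Z range, ord('S') − ord('A') = 18
'r': a..z range, 26 + ord('r') − ord('a') = 43
'z': a..z range, 26 + ord('z') − ord('a') = 51
'j': a..z range, 26 + ord('j') − ord('a') = 35
'X': A..Z range, ord('X') − ord('A') = 23
'x': a..z range, 26 + ord('x') − ord('a') = 49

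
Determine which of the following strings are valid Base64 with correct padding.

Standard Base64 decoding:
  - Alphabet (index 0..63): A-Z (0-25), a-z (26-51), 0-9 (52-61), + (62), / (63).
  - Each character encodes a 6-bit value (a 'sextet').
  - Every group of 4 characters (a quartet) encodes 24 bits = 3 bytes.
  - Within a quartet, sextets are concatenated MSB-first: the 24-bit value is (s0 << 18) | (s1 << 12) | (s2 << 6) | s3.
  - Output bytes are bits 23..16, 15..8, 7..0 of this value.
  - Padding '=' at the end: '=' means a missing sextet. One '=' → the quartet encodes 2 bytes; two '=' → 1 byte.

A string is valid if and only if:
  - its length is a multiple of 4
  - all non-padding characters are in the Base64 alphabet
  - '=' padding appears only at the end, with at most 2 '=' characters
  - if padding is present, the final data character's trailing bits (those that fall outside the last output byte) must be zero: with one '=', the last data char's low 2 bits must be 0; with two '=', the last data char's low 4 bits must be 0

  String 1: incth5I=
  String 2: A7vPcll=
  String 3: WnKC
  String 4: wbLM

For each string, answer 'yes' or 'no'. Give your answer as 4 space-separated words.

String 1: 'incth5I=' → valid
String 2: 'A7vPcll=' → invalid (bad trailing bits)
String 3: 'WnKC' → valid
String 4: 'wbLM' → valid

Answer: yes no yes yes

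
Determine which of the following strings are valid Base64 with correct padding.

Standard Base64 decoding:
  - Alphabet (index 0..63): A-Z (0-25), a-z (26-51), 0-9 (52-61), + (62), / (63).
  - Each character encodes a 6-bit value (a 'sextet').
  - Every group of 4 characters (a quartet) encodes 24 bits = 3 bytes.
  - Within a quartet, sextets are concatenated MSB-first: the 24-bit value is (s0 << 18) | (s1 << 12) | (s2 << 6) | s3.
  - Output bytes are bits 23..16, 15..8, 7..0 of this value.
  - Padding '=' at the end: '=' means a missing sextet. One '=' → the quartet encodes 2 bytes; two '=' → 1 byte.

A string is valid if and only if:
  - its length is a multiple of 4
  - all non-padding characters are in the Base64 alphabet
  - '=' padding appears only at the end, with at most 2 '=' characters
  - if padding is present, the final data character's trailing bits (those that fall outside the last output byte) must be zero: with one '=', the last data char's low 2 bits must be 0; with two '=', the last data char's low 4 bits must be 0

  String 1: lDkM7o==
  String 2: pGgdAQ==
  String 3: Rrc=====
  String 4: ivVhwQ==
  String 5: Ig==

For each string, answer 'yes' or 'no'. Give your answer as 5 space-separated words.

String 1: 'lDkM7o==' → invalid (bad trailing bits)
String 2: 'pGgdAQ==' → valid
String 3: 'Rrc=====' → invalid (5 pad chars (max 2))
String 4: 'ivVhwQ==' → valid
String 5: 'Ig==' → valid

Answer: no yes no yes yes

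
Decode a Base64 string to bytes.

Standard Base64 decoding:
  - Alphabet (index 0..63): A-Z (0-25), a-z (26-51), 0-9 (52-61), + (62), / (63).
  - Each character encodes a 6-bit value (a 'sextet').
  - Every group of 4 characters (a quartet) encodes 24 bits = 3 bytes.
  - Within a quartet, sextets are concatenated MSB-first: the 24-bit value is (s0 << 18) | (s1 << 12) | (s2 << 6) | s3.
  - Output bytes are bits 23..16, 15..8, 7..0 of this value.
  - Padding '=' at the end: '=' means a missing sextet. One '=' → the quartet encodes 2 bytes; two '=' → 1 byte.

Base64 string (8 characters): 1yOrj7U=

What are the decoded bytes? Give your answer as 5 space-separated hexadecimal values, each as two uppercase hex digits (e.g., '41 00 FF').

Answer: D7 23 AB 8F B5

Derivation:
After char 0 ('1'=53): chars_in_quartet=1 acc=0x35 bytes_emitted=0
After char 1 ('y'=50): chars_in_quartet=2 acc=0xD72 bytes_emitted=0
After char 2 ('O'=14): chars_in_quartet=3 acc=0x35C8E bytes_emitted=0
After char 3 ('r'=43): chars_in_quartet=4 acc=0xD723AB -> emit D7 23 AB, reset; bytes_emitted=3
After char 4 ('j'=35): chars_in_quartet=1 acc=0x23 bytes_emitted=3
After char 5 ('7'=59): chars_in_quartet=2 acc=0x8FB bytes_emitted=3
After char 6 ('U'=20): chars_in_quartet=3 acc=0x23ED4 bytes_emitted=3
Padding '=': partial quartet acc=0x23ED4 -> emit 8F B5; bytes_emitted=5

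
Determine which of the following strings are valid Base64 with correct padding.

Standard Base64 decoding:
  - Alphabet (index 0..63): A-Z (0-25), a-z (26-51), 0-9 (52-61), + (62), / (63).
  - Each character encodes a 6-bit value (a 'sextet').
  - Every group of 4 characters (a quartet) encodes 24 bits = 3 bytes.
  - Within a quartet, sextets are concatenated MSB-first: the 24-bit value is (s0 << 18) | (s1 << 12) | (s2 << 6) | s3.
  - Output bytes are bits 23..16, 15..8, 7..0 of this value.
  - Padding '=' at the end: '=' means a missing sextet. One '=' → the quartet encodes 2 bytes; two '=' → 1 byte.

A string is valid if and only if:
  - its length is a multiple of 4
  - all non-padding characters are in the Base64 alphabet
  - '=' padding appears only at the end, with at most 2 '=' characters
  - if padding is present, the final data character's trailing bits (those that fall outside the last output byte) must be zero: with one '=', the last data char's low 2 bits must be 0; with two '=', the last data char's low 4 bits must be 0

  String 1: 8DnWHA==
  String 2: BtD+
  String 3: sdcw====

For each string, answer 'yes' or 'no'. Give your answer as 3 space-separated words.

String 1: '8DnWHA==' → valid
String 2: 'BtD+' → valid
String 3: 'sdcw====' → invalid (4 pad chars (max 2))

Answer: yes yes no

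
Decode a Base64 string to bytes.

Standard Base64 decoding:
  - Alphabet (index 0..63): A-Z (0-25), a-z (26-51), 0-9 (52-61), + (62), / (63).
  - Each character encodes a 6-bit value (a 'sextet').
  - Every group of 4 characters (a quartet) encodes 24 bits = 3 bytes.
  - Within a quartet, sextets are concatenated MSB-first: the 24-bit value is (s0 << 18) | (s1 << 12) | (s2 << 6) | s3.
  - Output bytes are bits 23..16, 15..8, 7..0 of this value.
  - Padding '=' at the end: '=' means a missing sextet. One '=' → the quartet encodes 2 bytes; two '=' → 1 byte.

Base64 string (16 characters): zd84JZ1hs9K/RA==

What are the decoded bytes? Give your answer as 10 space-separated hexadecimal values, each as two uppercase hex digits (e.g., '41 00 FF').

Answer: CD DF 38 25 9D 61 B3 D2 BF 44

Derivation:
After char 0 ('z'=51): chars_in_quartet=1 acc=0x33 bytes_emitted=0
After char 1 ('d'=29): chars_in_quartet=2 acc=0xCDD bytes_emitted=0
After char 2 ('8'=60): chars_in_quartet=3 acc=0x3377C bytes_emitted=0
After char 3 ('4'=56): chars_in_quartet=4 acc=0xCDDF38 -> emit CD DF 38, reset; bytes_emitted=3
After char 4 ('J'=9): chars_in_quartet=1 acc=0x9 bytes_emitted=3
After char 5 ('Z'=25): chars_in_quartet=2 acc=0x259 bytes_emitted=3
After char 6 ('1'=53): chars_in_quartet=3 acc=0x9675 bytes_emitted=3
After char 7 ('h'=33): chars_in_quartet=4 acc=0x259D61 -> emit 25 9D 61, reset; bytes_emitted=6
After char 8 ('s'=44): chars_in_quartet=1 acc=0x2C bytes_emitted=6
After char 9 ('9'=61): chars_in_quartet=2 acc=0xB3D bytes_emitted=6
After char 10 ('K'=10): chars_in_quartet=3 acc=0x2CF4A bytes_emitted=6
After char 11 ('/'=63): chars_in_quartet=4 acc=0xB3D2BF -> emit B3 D2 BF, reset; bytes_emitted=9
After char 12 ('R'=17): chars_in_quartet=1 acc=0x11 bytes_emitted=9
After char 13 ('A'=0): chars_in_quartet=2 acc=0x440 bytes_emitted=9
Padding '==': partial quartet acc=0x440 -> emit 44; bytes_emitted=10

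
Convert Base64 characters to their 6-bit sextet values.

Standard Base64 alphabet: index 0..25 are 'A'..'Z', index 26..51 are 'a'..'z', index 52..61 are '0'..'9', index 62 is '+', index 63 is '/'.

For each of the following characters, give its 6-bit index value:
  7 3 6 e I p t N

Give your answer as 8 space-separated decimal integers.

Answer: 59 55 58 30 8 41 45 13

Derivation:
'7': 0..9 range, 52 + ord('7') − ord('0') = 59
'3': 0..9 range, 52 + ord('3') − ord('0') = 55
'6': 0..9 range, 52 + ord('6') − ord('0') = 58
'e': a..z range, 26 + ord('e') − ord('a') = 30
'I': A..Z range, ord('I') − ord('A') = 8
'p': a..z range, 26 + ord('p') − ord('a') = 41
't': a..z range, 26 + ord('t') − ord('a') = 45
'N': A..Z range, ord('N') − ord('A') = 13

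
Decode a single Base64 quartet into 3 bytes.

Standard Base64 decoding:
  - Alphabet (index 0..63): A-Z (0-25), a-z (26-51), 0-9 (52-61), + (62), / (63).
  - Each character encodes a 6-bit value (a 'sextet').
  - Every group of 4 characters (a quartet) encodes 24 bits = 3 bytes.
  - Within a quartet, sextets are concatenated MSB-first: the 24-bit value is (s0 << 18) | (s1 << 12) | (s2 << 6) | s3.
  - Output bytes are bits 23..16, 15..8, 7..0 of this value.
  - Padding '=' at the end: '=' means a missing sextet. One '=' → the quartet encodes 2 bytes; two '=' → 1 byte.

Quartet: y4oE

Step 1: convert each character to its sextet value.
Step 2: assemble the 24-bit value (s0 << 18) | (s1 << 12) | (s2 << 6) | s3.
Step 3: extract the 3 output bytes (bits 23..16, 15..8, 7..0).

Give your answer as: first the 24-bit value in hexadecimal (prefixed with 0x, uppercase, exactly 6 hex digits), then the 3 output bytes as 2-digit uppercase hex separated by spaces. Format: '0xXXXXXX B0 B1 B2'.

Sextets: y=50, 4=56, o=40, E=4
24-bit: (50<<18) | (56<<12) | (40<<6) | 4
      = 0xC80000 | 0x038000 | 0x000A00 | 0x000004
      = 0xCB8A04
Bytes: (v>>16)&0xFF=CB, (v>>8)&0xFF=8A, v&0xFF=04

Answer: 0xCB8A04 CB 8A 04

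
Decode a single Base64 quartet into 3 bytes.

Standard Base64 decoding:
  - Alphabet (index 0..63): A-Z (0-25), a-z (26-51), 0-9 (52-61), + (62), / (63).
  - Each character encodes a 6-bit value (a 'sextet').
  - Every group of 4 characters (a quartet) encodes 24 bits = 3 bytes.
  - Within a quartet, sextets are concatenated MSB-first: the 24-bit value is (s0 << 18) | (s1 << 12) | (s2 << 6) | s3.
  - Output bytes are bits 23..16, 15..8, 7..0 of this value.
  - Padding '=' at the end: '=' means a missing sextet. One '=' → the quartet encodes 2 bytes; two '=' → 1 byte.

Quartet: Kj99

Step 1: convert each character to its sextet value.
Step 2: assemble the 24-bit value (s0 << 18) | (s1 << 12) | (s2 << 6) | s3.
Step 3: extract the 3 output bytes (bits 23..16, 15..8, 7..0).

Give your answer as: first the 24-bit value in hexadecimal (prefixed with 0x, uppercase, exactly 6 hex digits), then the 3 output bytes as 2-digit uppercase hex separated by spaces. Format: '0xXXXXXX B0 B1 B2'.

Answer: 0x2A3F7D 2A 3F 7D

Derivation:
Sextets: K=10, j=35, 9=61, 9=61
24-bit: (10<<18) | (35<<12) | (61<<6) | 61
      = 0x280000 | 0x023000 | 0x000F40 | 0x00003D
      = 0x2A3F7D
Bytes: (v>>16)&0xFF=2A, (v>>8)&0xFF=3F, v&0xFF=7D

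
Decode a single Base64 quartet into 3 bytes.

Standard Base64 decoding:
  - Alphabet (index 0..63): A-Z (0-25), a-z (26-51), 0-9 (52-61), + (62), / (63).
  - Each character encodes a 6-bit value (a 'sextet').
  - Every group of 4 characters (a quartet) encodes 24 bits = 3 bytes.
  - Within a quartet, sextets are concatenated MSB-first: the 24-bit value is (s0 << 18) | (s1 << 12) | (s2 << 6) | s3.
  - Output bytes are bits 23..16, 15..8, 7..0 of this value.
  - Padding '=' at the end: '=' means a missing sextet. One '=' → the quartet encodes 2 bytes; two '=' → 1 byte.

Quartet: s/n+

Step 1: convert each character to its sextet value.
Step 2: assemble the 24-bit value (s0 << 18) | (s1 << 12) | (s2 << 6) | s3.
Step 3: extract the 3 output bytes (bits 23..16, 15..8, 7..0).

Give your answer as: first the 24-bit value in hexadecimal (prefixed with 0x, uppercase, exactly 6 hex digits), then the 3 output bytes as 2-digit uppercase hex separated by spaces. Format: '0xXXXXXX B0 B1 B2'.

Answer: 0xB3F9FE B3 F9 FE

Derivation:
Sextets: s=44, /=63, n=39, +=62
24-bit: (44<<18) | (63<<12) | (39<<6) | 62
      = 0xB00000 | 0x03F000 | 0x0009C0 | 0x00003E
      = 0xB3F9FE
Bytes: (v>>16)&0xFF=B3, (v>>8)&0xFF=F9, v&0xFF=FE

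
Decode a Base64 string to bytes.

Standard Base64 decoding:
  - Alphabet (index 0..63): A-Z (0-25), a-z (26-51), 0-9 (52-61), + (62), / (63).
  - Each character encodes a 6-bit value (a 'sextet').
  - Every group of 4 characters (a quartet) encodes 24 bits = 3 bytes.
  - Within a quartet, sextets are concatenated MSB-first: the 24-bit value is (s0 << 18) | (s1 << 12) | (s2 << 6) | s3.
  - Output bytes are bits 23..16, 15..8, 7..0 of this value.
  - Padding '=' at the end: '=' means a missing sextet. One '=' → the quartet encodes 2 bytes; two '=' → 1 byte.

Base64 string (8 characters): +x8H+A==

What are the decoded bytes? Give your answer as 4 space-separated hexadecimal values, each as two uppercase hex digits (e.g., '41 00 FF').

Answer: FB 1F 07 F8

Derivation:
After char 0 ('+'=62): chars_in_quartet=1 acc=0x3E bytes_emitted=0
After char 1 ('x'=49): chars_in_quartet=2 acc=0xFB1 bytes_emitted=0
After char 2 ('8'=60): chars_in_quartet=3 acc=0x3EC7C bytes_emitted=0
After char 3 ('H'=7): chars_in_quartet=4 acc=0xFB1F07 -> emit FB 1F 07, reset; bytes_emitted=3
After char 4 ('+'=62): chars_in_quartet=1 acc=0x3E bytes_emitted=3
After char 5 ('A'=0): chars_in_quartet=2 acc=0xF80 bytes_emitted=3
Padding '==': partial quartet acc=0xF80 -> emit F8; bytes_emitted=4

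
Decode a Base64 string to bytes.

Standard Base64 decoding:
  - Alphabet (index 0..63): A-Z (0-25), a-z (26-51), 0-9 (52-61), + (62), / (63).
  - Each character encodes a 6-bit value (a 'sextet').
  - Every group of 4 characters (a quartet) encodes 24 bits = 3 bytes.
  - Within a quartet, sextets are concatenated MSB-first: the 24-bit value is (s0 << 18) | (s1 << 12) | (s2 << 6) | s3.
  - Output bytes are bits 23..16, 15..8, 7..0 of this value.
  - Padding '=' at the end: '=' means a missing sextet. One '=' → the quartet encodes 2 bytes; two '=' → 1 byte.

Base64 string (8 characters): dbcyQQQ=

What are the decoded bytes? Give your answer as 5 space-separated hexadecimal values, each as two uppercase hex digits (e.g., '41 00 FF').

After char 0 ('d'=29): chars_in_quartet=1 acc=0x1D bytes_emitted=0
After char 1 ('b'=27): chars_in_quartet=2 acc=0x75B bytes_emitted=0
After char 2 ('c'=28): chars_in_quartet=3 acc=0x1D6DC bytes_emitted=0
After char 3 ('y'=50): chars_in_quartet=4 acc=0x75B732 -> emit 75 B7 32, reset; bytes_emitted=3
After char 4 ('Q'=16): chars_in_quartet=1 acc=0x10 bytes_emitted=3
After char 5 ('Q'=16): chars_in_quartet=2 acc=0x410 bytes_emitted=3
After char 6 ('Q'=16): chars_in_quartet=3 acc=0x10410 bytes_emitted=3
Padding '=': partial quartet acc=0x10410 -> emit 41 04; bytes_emitted=5

Answer: 75 B7 32 41 04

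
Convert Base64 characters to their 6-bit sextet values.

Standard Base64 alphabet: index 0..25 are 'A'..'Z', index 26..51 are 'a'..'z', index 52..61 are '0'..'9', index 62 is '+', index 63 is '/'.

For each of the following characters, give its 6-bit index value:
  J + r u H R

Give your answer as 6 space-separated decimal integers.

Answer: 9 62 43 46 7 17

Derivation:
'J': A..Z range, ord('J') − ord('A') = 9
'+': index 62
'r': a..z range, 26 + ord('r') − ord('a') = 43
'u': a..z range, 26 + ord('u') − ord('a') = 46
'H': A..Z range, ord('H') − ord('A') = 7
'R': A..Z range, ord('R') − ord('A') = 17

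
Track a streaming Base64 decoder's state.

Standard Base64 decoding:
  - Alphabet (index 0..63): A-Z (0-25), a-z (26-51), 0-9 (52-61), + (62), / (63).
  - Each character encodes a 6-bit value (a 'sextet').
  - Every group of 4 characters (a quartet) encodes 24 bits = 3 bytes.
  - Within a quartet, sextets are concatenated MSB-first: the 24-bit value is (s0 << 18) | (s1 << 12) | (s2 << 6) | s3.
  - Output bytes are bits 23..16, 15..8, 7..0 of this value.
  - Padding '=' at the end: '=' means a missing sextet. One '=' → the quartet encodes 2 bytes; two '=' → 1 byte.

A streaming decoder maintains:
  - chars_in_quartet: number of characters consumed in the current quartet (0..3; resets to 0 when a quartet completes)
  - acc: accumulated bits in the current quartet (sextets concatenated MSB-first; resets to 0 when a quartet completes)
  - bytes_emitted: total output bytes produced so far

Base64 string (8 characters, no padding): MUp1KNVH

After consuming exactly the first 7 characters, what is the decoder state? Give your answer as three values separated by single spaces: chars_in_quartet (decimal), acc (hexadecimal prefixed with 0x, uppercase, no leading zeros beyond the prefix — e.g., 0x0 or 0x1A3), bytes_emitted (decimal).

After char 0 ('M'=12): chars_in_quartet=1 acc=0xC bytes_emitted=0
After char 1 ('U'=20): chars_in_quartet=2 acc=0x314 bytes_emitted=0
After char 2 ('p'=41): chars_in_quartet=3 acc=0xC529 bytes_emitted=0
After char 3 ('1'=53): chars_in_quartet=4 acc=0x314A75 -> emit 31 4A 75, reset; bytes_emitted=3
After char 4 ('K'=10): chars_in_quartet=1 acc=0xA bytes_emitted=3
After char 5 ('N'=13): chars_in_quartet=2 acc=0x28D bytes_emitted=3
After char 6 ('V'=21): chars_in_quartet=3 acc=0xA355 bytes_emitted=3

Answer: 3 0xA355 3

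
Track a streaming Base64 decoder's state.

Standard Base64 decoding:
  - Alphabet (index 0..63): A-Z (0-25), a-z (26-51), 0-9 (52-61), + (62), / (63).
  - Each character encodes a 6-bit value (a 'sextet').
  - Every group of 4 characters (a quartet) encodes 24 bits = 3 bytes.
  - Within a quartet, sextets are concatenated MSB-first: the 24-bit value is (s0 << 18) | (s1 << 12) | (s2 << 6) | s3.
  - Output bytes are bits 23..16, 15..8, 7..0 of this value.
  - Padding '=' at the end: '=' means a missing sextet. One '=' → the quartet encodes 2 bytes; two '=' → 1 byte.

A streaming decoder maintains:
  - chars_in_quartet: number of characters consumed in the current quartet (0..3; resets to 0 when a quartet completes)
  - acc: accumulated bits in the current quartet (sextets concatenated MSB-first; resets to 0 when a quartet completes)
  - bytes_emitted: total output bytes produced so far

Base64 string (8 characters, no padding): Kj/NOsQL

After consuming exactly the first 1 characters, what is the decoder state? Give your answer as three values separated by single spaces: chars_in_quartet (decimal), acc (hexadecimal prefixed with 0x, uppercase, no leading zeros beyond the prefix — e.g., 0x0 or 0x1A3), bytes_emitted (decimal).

After char 0 ('K'=10): chars_in_quartet=1 acc=0xA bytes_emitted=0

Answer: 1 0xA 0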